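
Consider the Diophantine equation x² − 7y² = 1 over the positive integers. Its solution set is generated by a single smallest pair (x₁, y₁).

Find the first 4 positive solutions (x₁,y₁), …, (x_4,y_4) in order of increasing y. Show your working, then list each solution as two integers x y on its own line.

8 3
127 48
2024 765
32257 12192

d=7: √d = [2; 1,1,1,4] (ℓ=4, even), read p_3/q_3
i=0: a=2 ⇒ p=2, q=1
…
i=2: a=1 ⇒ p=5, q=2
i=3: a=1 ⇒ p=8, q=3
fundamental: x₁=8, y₁=3  (since 64 − 7·9 = 1)
(x_2, y_2) = (8·8 + 7·3·3, 8·3 + 3·8) = (127, 48)
(x_3, y_3) = (8·127 + 7·3·48, 8·48 + 3·127) = (2024, 765)
(x_4, y_4) = (8·2024 + 7·3·765, 8·765 + 3·2024) = (32257, 12192)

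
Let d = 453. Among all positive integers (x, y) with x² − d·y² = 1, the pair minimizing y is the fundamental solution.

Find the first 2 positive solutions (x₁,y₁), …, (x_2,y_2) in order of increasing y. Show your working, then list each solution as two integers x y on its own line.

d=453: √d = [21; 3,1,1,10,14,10,1,1,3,42] (ℓ=10, even), read p_9/q_9
k=0  a_k=21  p_k/q_k = 21/1
…
k=2  a_k=1  p_k/q_k = 85/4
…
k=6  a_k=10  p_k/q_k = 223565/10504
…
k=8  a_k=1  p_k/q_k = 469329/22051
k=9  a_k=3  p_k/q_k = 1653751/77700
fundamental: x₁=1653751, y₁=77700  (since 2734892370001 − 453·6037290000 = 1)
n=2: (1653751,77700)∘(1653751,77700) = (1653751·1653751+453·77700·77700, 1653751·77700+77700·1653751) = (5469784740001,256992905400)

1653751 77700
5469784740001 256992905400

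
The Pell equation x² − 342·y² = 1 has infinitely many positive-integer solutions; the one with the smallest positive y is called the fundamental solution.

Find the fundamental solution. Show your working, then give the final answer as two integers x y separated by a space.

√342 = [18; 2,36, …], period ℓ=2 (even) → k=1
a_0=18:  p_0=18·1+0=18,  q_0=18·0+1=1
a_1=2:  p_1=2·18+1=37,  q_1=2·1+0=2
fundamental: x₁=37, y₁=2  (since 1369 − 342·4 = 1)

37 2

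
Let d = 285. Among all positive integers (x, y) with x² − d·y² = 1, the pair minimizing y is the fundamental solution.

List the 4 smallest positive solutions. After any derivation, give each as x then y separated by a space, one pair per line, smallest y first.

2431 144
11819521 700128
57466508671 3404022192
279402153338881 16550355197376

d=285: √d = [16; 1,7,2,7,1,32] (ℓ=6, even), read p_5/q_5
step 0: (16, 1)  from 16·(1,0) + (0,1)
…
step 2: (135, 8)  from 7·(17,1) + (16,1)
step 3: (287, 17)  from 2·(135,8) + (17,1)
step 4: (2144, 127)  from 7·(287,17) + (135,8)
step 5: (2431, 144)  from 1·(2144,127) + (287,17)
→ (2431, 144).  Check: 2431²=5909761, 285·144²=5909760, difference 1.
(x_2, y_2) = (2431·2431 + 285·144·144, 2431·144 + 144·2431) = (11819521, 700128)
(x_3, y_3) = (2431·11819521 + 285·144·700128, 2431·700128 + 144·11819521) = (57466508671, 3404022192)
(x_4, y_4) = (2431·57466508671 + 285·144·3404022192, 2431·3404022192 + 144·57466508671) = (279402153338881, 16550355197376)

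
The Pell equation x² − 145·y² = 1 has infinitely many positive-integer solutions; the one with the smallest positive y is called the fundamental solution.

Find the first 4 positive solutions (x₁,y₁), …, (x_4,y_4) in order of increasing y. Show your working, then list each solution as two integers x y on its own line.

289 24
167041 13872
96549409 8017992
55805391361 4634385504

√145 = [12; 24, …], period ℓ=1 (odd) → k=1
k=0  a_k=12  p_k/q_k = 12/1
k=1  a_k=24  p_k/q_k = 289/24
→ (289, 24).  Check: 289²=83521, 145·24²=83520, difference 1.
k=2:  x_2 = 289·289+145·24·24 = 167041,  y_2 = 289·24+24·289 = 13872
k=3:  x_3 = 289·167041+145·24·13872 = 96549409,  y_3 = 289·13872+24·167041 = 8017992
k=4:  x_4 = 289·96549409+145·24·8017992 = 55805391361,  y_4 = 289·8017992+24·96549409 = 4634385504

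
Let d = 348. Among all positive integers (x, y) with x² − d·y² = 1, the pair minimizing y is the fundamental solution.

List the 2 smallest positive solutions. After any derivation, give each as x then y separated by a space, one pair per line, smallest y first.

1567 84
4910977 263256

d=348: √d = [18; 1,1,1,8,1,1,1,36] (ℓ=8, even), read p_7/q_7
k=0  a_k=18  p_k/q_k = 18/1
k=1  a_k=1  p_k/q_k = 19/1
k=2  a_k=1  p_k/q_k = 37/2
…
k=6  a_k=1  p_k/q_k = 1026/55
k=7  a_k=1  p_k/q_k = 1567/84
→ (1567, 84).  Check: 1567²=2455489, 348·84²=2455488, difference 1.
k=2:  x_2 = 1567·1567+348·84·84 = 4910977,  y_2 = 1567·84+84·1567 = 263256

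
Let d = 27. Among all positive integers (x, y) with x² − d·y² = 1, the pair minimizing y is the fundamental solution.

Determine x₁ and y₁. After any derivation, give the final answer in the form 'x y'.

26 5

d=27: √d = [5; 5,10] (ℓ=2, even), read p_1/q_1
a_0=5:  p_0=5·1+0=5,  q_0=5·0+1=1
a_1=5:  p_1=5·5+1=26,  q_1=5·1+0=5
fundamental: x₁=26, y₁=5  (since 676 − 27·25 = 1)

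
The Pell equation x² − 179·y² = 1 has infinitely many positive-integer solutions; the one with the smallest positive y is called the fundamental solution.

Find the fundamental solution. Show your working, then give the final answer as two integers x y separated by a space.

4190210 313191

√179 = [13; 2,1,1,1,3,…,1,2,26, …], period ℓ=14 (even) → k=13
k=0  a_k=13  p_k/q_k = 13/1
…
k=2  a_k=1  p_k/q_k = 40/3
k=3  a_k=1  p_k/q_k = 67/5
k=4  a_k=1  p_k/q_k = 107/8
k=5  a_k=3  p_k/q_k = 388/29
…
k=7  a_k=13  p_k/q_k = 26999/2018
…
k=9  a_k=3  p_k/q_k = 438125/32747
k=10  a_k=1  p_k/q_k = 575167/42990
k=11  a_k=1  p_k/q_k = 1013292/75737
k=12  a_k=1  p_k/q_k = 1588459/118727
k=13  a_k=2  p_k/q_k = 4190210/313191
fundamental: x₁=4190210, y₁=313191  (since 17557859844100 − 179·98088602481 = 1)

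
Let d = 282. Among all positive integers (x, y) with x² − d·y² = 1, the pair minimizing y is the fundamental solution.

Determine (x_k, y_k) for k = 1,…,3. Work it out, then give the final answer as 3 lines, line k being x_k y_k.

[16; 1,3,1,4,1,3,1,32] for √282; ℓ=8 ⇒ convergent index 7
step 0: (16, 1)  from 16·(1,0) + (0,1)
step 1: (17, 1)  from 1·(16,1) + (1,0)
…
step 3: (84, 5)  from 1·(67,4) + (17,1)
step 4: (403, 24)  from 4·(84,5) + (67,4)
…
step 6: (1864, 111)  from 3·(487,29) + (403,24)
step 7: (2351, 140)  from 1·(1864,111) + (487,29)
→ (2351, 140).  Check: 2351²=5527201, 282·140²=5527200, difference 1.
(x_2, y_2) = (2351·2351 + 282·140·140, 2351·140 + 140·2351) = (11054401, 658280)
(x_3, y_3) = (2351·11054401 + 282·140·658280, 2351·658280 + 140·11054401) = (51977791151, 3095232420)

2351 140
11054401 658280
51977791151 3095232420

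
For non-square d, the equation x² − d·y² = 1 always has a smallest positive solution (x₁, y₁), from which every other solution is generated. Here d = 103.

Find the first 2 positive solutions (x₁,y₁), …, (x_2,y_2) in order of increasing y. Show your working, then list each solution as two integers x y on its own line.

227528 22419
103537981567 10201900464

√103 = [10; 6,1,2,1,1,9,1,1,2,1,6,20, …], period ℓ=12 (even) → k=11
k=0  a_k=10  p_k/q_k = 10/1
k=1  a_k=6  p_k/q_k = 61/6
…
k=3  a_k=2  p_k/q_k = 203/20
…
k=6  a_k=9  p_k/q_k = 4567/450
…
k=10  a_k=1  p_k/q_k = 33877/3338
k=11  a_k=6  p_k/q_k = 227528/22419
(x₁, y₁) = (227528, 22419);  227528² − 103·22419² = 1 ✓
(x_2, y_2) = (227528·227528 + 103·22419·22419, 227528·22419 + 22419·227528) = (103537981567, 10201900464)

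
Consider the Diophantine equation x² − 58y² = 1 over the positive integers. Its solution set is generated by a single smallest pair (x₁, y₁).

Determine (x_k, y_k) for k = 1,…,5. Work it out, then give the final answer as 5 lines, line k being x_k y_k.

√58 → a₀=7, period (1,1,1,1,1,1,14); ℓ=7 odd so k=13
a_0=7:  p_0=7·1+0=7,  q_0=7·0+1=1
…
a_4=1:  p_4=1·23+15=38,  q_4=1·3+2=5
…
a_6=1:  p_6=1·61+38=99,  q_6=1·8+5=13
…
a_12=1:  p_12=1·7532+4539=12071,  q_12=1·989+596=1585
a_13=1:  p_13=1·12071+7532=19603,  q_13=1·1585+989=2574
→ (19603, 2574).  Check: 19603²=384277609, 58·2574²=384277608, difference 1.
k=2:  x_2 = 19603·19603+58·2574·2574 = 768555217,  y_2 = 19603·2574+2574·19603 = 100916244
k=3:  x_3 = 19603·768555217+58·2574·100916244 = 30131975818099,  y_3 = 19603·100916244+2574·768555217 = 3956522259690
k=4:  x_4 = 19603·30131975818099+58·2574·3956522259690 = 1181354243155834177,  y_4 = 19603·3956522259690+2574·30131975818099 = 155119411612489896
k=5:  x_5 = 19603·1181354243155834177+58·2574·155119411612489896 = 46316174427035658925363,  y_5 = 19603·155119411612489896+2574·1181354243155834177 = 6081611647722756602886

19603 2574
768555217 100916244
30131975818099 3956522259690
1181354243155834177 155119411612489896
46316174427035658925363 6081611647722756602886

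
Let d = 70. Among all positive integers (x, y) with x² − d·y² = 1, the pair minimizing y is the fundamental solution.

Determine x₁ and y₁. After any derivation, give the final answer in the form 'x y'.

251 30

[8; 2,1,2,1,2,16] for √70; ℓ=6 ⇒ convergent index 5
step 0: (8, 1)  from 8·(1,0) + (0,1)
step 1: (17, 2)  from 2·(8,1) + (1,0)
…
step 4: (92, 11)  from 1·(67,8) + (25,3)
step 5: (251, 30)  from 2·(92,11) + (67,8)
(x₁, y₁) = (251, 30);  251² − 70·30² = 1 ✓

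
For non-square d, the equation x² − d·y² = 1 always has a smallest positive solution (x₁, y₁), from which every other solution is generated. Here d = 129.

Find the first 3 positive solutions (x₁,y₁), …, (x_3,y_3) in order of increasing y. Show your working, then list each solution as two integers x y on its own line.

d=129: √d = [11; 2,1,3,1,6,1,3,1,2,22] (ℓ=10, even), read p_9/q_9
a_0=11:  p_0=11·1+0=11,  q_0=11·0+1=1
a_1=2:  p_1=2·11+1=23,  q_1=2·1+0=2
a_2=1:  p_2=1·23+11=34,  q_2=1·2+1=3
…
a_4=1:  p_4=1·125+34=159,  q_4=1·11+3=14
a_5=6:  p_5=6·159+125=1079,  q_5=6·14+11=95
a_6=1:  p_6=1·1079+159=1238,  q_6=1·95+14=109
a_7=3:  p_7=3·1238+1079=4793,  q_7=3·109+95=422
a_8=1:  p_8=1·4793+1238=6031,  q_8=1·422+109=531
a_9=2:  p_9=2·6031+4793=16855,  q_9=2·531+422=1484
fundamental: x₁=16855, y₁=1484  (since 284091025 − 129·2202256 = 1)
k=2:  x_2 = 16855·16855+129·1484·1484 = 568182049,  y_2 = 16855·1484+1484·16855 = 50025640
k=3:  x_3 = 16855·568182049+129·1484·50025640 = 19153416854935,  y_3 = 16855·50025640+1484·568182049 = 1686364322916

16855 1484
568182049 50025640
19153416854935 1686364322916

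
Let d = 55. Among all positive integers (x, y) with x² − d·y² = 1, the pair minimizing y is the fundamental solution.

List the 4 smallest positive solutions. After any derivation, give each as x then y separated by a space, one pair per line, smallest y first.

89 12
15841 2136
2819609 380196
501874561 67672752

d=55: √d = [7; 2,2,2,14] (ℓ=4, even), read p_3/q_3
a_0=7:  p_0=7·1+0=7,  q_0=7·0+1=1
…
a_2=2:  p_2=2·15+7=37,  q_2=2·2+1=5
a_3=2:  p_3=2·37+15=89,  q_3=2·5+2=12
fundamental: x₁=89, y₁=12  (since 7921 − 55·144 = 1)
n=2: (89,12)∘(89,12) = (89·89+55·12·12, 89·12+12·89) = (15841,2136)
n=3: (15841,2136)∘(89,12) = (89·15841+55·12·2136, 89·2136+12·15841) = (2819609,380196)
n=4: (2819609,380196)∘(89,12) = (89·2819609+55·12·380196, 89·380196+12·2819609) = (501874561,67672752)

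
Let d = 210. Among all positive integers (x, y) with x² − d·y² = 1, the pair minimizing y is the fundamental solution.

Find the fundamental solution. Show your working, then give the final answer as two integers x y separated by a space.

29 2

√210 → a₀=14, period (2,28); ℓ=2 even so k=1
step 0: (14, 1)  from 14·(1,0) + (0,1)
step 1: (29, 2)  from 2·(14,1) + (1,0)
→ (29, 2).  Check: 29²=841, 210·2²=840, difference 1.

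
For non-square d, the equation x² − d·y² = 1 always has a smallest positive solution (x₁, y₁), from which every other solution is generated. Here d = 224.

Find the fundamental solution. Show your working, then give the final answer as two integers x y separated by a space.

15 1

d=224: √d = [14; 1,28] (ℓ=2, even), read p_1/q_1
a_0=14:  p_0=14·1+0=14,  q_0=14·0+1=1
a_1=1:  p_1=1·14+1=15,  q_1=1·1+0=1
→ (15, 1).  Check: 15²=225, 224·1²=224, difference 1.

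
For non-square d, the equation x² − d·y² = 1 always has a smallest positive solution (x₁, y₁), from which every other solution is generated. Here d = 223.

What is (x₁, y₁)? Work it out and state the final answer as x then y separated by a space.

224 15

√223 = [14; 1,13,1,28, …], period ℓ=4 (even) → k=3
k=0  a_k=14  p_k/q_k = 14/1
k=1  a_k=1  p_k/q_k = 15/1
k=2  a_k=13  p_k/q_k = 209/14
k=3  a_k=1  p_k/q_k = 224/15
(x₁, y₁) = (224, 15);  224² − 223·15² = 1 ✓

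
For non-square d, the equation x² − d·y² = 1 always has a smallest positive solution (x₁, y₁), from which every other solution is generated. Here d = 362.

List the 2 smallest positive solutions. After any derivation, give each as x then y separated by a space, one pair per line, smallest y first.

[19; 38] for √362; ℓ=1 ⇒ convergent index 1
k=0  a_k=19  p_k/q_k = 19/1
k=1  a_k=38  p_k/q_k = 723/38
(x₁, y₁) = (723, 38);  723² − 362·38² = 1 ✓
k=2:  x_2 = 723·723+362·38·38 = 1045457,  y_2 = 723·38+38·723 = 54948

723 38
1045457 54948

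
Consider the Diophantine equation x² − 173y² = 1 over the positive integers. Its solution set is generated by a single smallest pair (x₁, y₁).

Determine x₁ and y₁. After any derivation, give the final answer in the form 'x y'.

d=173: √d = [13; 6,1,1,6,26] (ℓ=5, odd), read p_9/q_9
step 0: (13, 1)  from 13·(1,0) + (0,1)
step 1: (79, 6)  from 6·(13,1) + (1,0)
step 2: (92, 7)  from 1·(79,6) + (13,1)
step 3: (171, 13)  from 1·(92,7) + (79,6)
step 4: (1118, 85)  from 6·(171,13) + (92,7)
step 5: (29239, 2223)  from 26·(1118,85) + (171,13)
step 6: (176552, 13423)  from 6·(29239,2223) + (1118,85)
step 7: (205791, 15646)  from 1·(176552,13423) + (29239,2223)
step 8: (382343, 29069)  from 1·(205791,15646) + (176552,13423)
step 9: (2499849, 190060)  from 6·(382343,29069) + (205791,15646)
(x₁, y₁) = (2499849, 190060);  2499849² − 173·190060² = 1 ✓

2499849 190060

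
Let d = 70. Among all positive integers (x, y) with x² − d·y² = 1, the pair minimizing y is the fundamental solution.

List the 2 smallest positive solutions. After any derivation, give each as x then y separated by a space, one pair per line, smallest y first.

[8; 2,1,2,1,2,16] for √70; ℓ=6 ⇒ convergent index 5
a_0=8:  p_0=8·1+0=8,  q_0=8·0+1=1
…
a_4=1:  p_4=1·67+25=92,  q_4=1·8+3=11
a_5=2:  p_5=2·92+67=251,  q_5=2·11+8=30
fundamental: x₁=251, y₁=30  (since 63001 − 70·900 = 1)
n=2: (251,30)∘(251,30) = (251·251+70·30·30, 251·30+30·251) = (126001,15060)

251 30
126001 15060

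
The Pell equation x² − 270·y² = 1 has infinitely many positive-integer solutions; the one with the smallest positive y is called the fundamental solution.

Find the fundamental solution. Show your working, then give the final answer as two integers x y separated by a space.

√270 = [16; 2,3,6,3,2,32, …], period ℓ=6 (even) → k=5
k=0  a_k=16  p_k/q_k = 16/1
…
k=4  a_k=3  p_k/q_k = 2284/139
k=5  a_k=2  p_k/q_k = 5291/322
→ (5291, 322).  Check: 5291²=27994681, 270·322²=27994680, difference 1.

5291 322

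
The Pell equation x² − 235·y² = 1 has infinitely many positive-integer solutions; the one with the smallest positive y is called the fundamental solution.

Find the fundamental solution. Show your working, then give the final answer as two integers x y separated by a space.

[15; 3,30] for √235; ℓ=2 ⇒ convergent index 1
k=0  a_k=15  p_k/q_k = 15/1
k=1  a_k=3  p_k/q_k = 46/3
fundamental: x₁=46, y₁=3  (since 2116 − 235·9 = 1)

46 3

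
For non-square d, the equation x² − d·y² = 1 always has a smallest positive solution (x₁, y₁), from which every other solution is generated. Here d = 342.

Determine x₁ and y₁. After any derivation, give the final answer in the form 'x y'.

37 2

d=342: √d = [18; 2,36] (ℓ=2, even), read p_1/q_1
i=0: a=18 ⇒ p=18, q=1
i=1: a=2 ⇒ p=37, q=2
fundamental: x₁=37, y₁=2  (since 1369 − 342·4 = 1)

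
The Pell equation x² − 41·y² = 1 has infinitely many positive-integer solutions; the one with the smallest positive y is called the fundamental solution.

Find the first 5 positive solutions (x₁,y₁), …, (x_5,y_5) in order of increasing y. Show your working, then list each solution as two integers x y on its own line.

2049 320
8396801 1311360
34410088449 5373952960
141012534067201 22022457918720
577869330197301249 90248027176961600

d=41: √d = [6; 2,2,12] (ℓ=3, odd), read p_5/q_5
i=0: a=6 ⇒ p=6, q=1
i=1: a=2 ⇒ p=13, q=2
i=2: a=2 ⇒ p=32, q=5
…
i=4: a=2 ⇒ p=826, q=129
i=5: a=2 ⇒ p=2049, q=320
(x₁, y₁) = (2049, 320);  2049² − 41·320² = 1 ✓
k=2:  x_2 = 2049·2049+41·320·320 = 8396801,  y_2 = 2049·320+320·2049 = 1311360
k=3:  x_3 = 2049·8396801+41·320·1311360 = 34410088449,  y_3 = 2049·1311360+320·8396801 = 5373952960
k=4:  x_4 = 2049·34410088449+41·320·5373952960 = 141012534067201,  y_4 = 2049·5373952960+320·34410088449 = 22022457918720
k=5:  x_5 = 2049·141012534067201+41·320·22022457918720 = 577869330197301249,  y_5 = 2049·22022457918720+320·141012534067201 = 90248027176961600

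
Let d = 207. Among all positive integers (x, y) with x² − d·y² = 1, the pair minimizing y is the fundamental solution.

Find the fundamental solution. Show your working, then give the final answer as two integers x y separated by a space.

1151 80

[14; 2,1,1,2,1,1,2,28] for √207; ℓ=8 ⇒ convergent index 7
step 0: (14, 1)  from 14·(1,0) + (0,1)
step 1: (29, 2)  from 2·(14,1) + (1,0)
step 2: (43, 3)  from 1·(29,2) + (14,1)
step 3: (72, 5)  from 1·(43,3) + (29,2)
step 4: (187, 13)  from 2·(72,5) + (43,3)
step 5: (259, 18)  from 1·(187,13) + (72,5)
step 6: (446, 31)  from 1·(259,18) + (187,13)
step 7: (1151, 80)  from 2·(446,31) + (259,18)
→ (1151, 80).  Check: 1151²=1324801, 207·80²=1324800, difference 1.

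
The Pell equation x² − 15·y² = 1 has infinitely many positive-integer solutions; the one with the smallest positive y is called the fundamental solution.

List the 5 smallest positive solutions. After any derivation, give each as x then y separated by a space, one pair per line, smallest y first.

4 1
31 8
244 63
1921 496
15124 3905

√15 = [3; 1,6, …], period ℓ=2 (even) → k=1
a_0=3:  p_0=3·1+0=3,  q_0=3·0+1=1
a_1=1:  p_1=1·3+1=4,  q_1=1·1+0=1
fundamental: x₁=4, y₁=1  (since 16 − 15·1 = 1)
n=2: (4,1)∘(4,1) = (4·4+15·1·1, 4·1+1·4) = (31,8)
n=3: (31,8)∘(4,1) = (4·31+15·1·8, 4·8+1·31) = (244,63)
n=4: (244,63)∘(4,1) = (4·244+15·1·63, 4·63+1·244) = (1921,496)
n=5: (1921,496)∘(4,1) = (4·1921+15·1·496, 4·496+1·1921) = (15124,3905)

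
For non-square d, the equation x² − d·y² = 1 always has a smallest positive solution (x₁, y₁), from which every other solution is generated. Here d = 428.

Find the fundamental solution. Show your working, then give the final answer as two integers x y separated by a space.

√428 = [20; 1,2,4,1,5,10,5,1,4,2,1,40, …], period ℓ=12 (even) → k=11
i=0: a=20 ⇒ p=20, q=1
i=1: a=1 ⇒ p=21, q=1
…
i=3: a=4 ⇒ p=269, q=13
…
i=5: a=5 ⇒ p=1924, q=93
…
i=8: a=1 ⇒ p=119350, q=5769
i=9: a=4 ⇒ p=577179, q=27899
i=10: a=2 ⇒ p=1273708, q=61567
i=11: a=1 ⇒ p=1850887, q=89466
→ (1850887, 89466).  Check: 1850887²=3425782686769, 428·89466²=3425782686768, difference 1.

1850887 89466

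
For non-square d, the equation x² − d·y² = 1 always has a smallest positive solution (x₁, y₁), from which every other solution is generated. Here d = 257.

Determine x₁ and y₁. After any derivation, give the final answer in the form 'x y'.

d=257: √d = [16; 32] (ℓ=1, odd), read p_1/q_1
a_0=16:  p_0=16·1+0=16,  q_0=16·0+1=1
a_1=32:  p_1=32·16+1=513,  q_1=32·1+0=32
(x₁, y₁) = (513, 32);  513² − 257·32² = 1 ✓

513 32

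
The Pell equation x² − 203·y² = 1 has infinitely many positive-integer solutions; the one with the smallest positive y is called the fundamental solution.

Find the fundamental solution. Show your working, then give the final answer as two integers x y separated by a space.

√203 = [14; 4,28, …], period ℓ=2 (even) → k=1
a_0=14:  p_0=14·1+0=14,  q_0=14·0+1=1
a_1=4:  p_1=4·14+1=57,  q_1=4·1+0=4
(x₁, y₁) = (57, 4);  57² − 203·4² = 1 ✓

57 4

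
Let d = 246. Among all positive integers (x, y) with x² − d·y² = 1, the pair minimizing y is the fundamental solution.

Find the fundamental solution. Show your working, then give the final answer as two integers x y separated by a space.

[15; 1,2,5,1,14,1,5,2,1,30] for √246; ℓ=10 ⇒ convergent index 9
a_0=15:  p_0=15·1+0=15,  q_0=15·0+1=1
a_1=1:  p_1=1·15+1=16,  q_1=1·1+0=1
a_2=2:  p_2=2·16+15=47,  q_2=2·1+1=3
a_3=5:  p_3=5·47+16=251,  q_3=5·3+1=16
…
a_5=14:  p_5=14·298+251=4423,  q_5=14·19+16=282
a_6=1:  p_6=1·4423+298=4721,  q_6=1·282+19=301
…
a_8=2:  p_8=2·28028+4721=60777,  q_8=2·1787+301=3875
a_9=1:  p_9=1·60777+28028=88805,  q_9=1·3875+1787=5662
→ (88805, 5662).  Check: 88805²=7886328025, 246·5662²=7886328024, difference 1.

88805 5662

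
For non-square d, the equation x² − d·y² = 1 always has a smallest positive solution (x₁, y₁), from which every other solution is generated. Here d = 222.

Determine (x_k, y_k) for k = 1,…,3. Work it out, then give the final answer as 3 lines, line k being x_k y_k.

[14; 1,8,1,28] for √222; ℓ=4 ⇒ convergent index 3
i=0: a=14 ⇒ p=14, q=1
…
i=2: a=8 ⇒ p=134, q=9
i=3: a=1 ⇒ p=149, q=10
→ (149, 10).  Check: 149²=22201, 222·10²=22200, difference 1.
(x_2, y_2) = (149·149 + 222·10·10, 149·10 + 10·149) = (44401, 2980)
(x_3, y_3) = (149·44401 + 222·10·2980, 149·2980 + 10·44401) = (13231349, 888030)

149 10
44401 2980
13231349 888030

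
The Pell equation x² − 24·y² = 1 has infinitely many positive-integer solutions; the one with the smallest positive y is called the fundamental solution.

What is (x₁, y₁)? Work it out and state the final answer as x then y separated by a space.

√24 = [4; 1,8, …], period ℓ=2 (even) → k=1
step 0: (4, 1)  from 4·(1,0) + (0,1)
step 1: (5, 1)  from 1·(4,1) + (1,0)
fundamental: x₁=5, y₁=1  (since 25 − 24·1 = 1)

5 1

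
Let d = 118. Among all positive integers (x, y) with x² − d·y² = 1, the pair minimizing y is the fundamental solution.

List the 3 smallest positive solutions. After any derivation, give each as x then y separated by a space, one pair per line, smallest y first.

306917 28254
188396089777 17343265836
115643925371868101 10645886241146970

√118 = [10; 1,6,3,2,10,2,3,6,1,20, …], period ℓ=10 (even) → k=9
k=0  a_k=10  p_k/q_k = 10/1
k=1  a_k=1  p_k/q_k = 11/1
k=2  a_k=6  p_k/q_k = 76/7
k=3  a_k=3  p_k/q_k = 239/22
…
k=7  a_k=3  p_k/q_k = 42115/3877
k=8  a_k=6  p_k/q_k = 264802/24377
k=9  a_k=1  p_k/q_k = 306917/28254
→ (306917, 28254).  Check: 306917²=94198044889, 118·28254²=94198044888, difference 1.
n=2: (306917,28254)∘(306917,28254) = (306917·306917+118·28254·28254, 306917·28254+28254·306917) = (188396089777,17343265836)
n=3: (188396089777,17343265836)∘(306917,28254) = (306917·188396089777+118·28254·17343265836, 306917·17343265836+28254·188396089777) = (115643925371868101,10645886241146970)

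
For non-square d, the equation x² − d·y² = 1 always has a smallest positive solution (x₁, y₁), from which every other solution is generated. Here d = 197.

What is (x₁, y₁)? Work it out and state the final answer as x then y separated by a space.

393 28

[14; 28] for √197; ℓ=1 ⇒ convergent index 1
step 0: (14, 1)  from 14·(1,0) + (0,1)
step 1: (393, 28)  from 28·(14,1) + (1,0)
→ (393, 28).  Check: 393²=154449, 197·28²=154448, difference 1.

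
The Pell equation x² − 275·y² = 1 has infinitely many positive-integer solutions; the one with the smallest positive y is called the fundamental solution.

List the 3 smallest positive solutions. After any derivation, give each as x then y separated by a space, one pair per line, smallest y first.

d=275: √d = [16; 1,1,2,1,1,32] (ℓ=6, even), read p_5/q_5
i=0: a=16 ⇒ p=16, q=1
i=1: a=1 ⇒ p=17, q=1
i=2: a=1 ⇒ p=33, q=2
…
i=4: a=1 ⇒ p=116, q=7
i=5: a=1 ⇒ p=199, q=12
fundamental: x₁=199, y₁=12  (since 39601 − 275·144 = 1)
k=2:  x_2 = 199·199+275·12·12 = 79201,  y_2 = 199·12+12·199 = 4776
k=3:  x_3 = 199·79201+275·12·4776 = 31521799,  y_3 = 199·4776+12·79201 = 1900836

199 12
79201 4776
31521799 1900836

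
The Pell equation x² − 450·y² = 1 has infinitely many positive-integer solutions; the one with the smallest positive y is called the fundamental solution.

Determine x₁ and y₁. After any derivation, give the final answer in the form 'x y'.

19601 924

[21; 4,1,2,4,2,1,4,42] for √450; ℓ=8 ⇒ convergent index 7
a_0=21:  p_0=21·1+0=21,  q_0=21·0+1=1
…
a_2=1:  p_2=1·85+21=106,  q_2=1·4+1=5
…
a_4=4:  p_4=4·297+106=1294,  q_4=4·14+5=61
a_5=2:  p_5=2·1294+297=2885,  q_5=2·61+14=136
a_6=1:  p_6=1·2885+1294=4179,  q_6=1·136+61=197
a_7=4:  p_7=4·4179+2885=19601,  q_7=4·197+136=924
→ (19601, 924).  Check: 19601²=384199201, 450·924²=384199200, difference 1.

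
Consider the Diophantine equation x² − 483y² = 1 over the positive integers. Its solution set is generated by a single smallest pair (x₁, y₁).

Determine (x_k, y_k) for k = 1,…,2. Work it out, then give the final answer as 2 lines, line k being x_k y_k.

22 1
967 44

[21; 1,42] for √483; ℓ=2 ⇒ convergent index 1
k=0  a_k=21  p_k/q_k = 21/1
k=1  a_k=1  p_k/q_k = 22/1
→ (22, 1).  Check: 22²=484, 483·1²=483, difference 1.
n=2: (22,1)∘(22,1) = (22·22+483·1·1, 22·1+1·22) = (967,44)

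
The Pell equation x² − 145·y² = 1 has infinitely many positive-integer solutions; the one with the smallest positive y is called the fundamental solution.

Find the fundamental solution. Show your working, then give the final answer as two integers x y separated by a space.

[12; 24] for √145; ℓ=1 ⇒ convergent index 1
i=0: a=12 ⇒ p=12, q=1
i=1: a=24 ⇒ p=289, q=24
→ (289, 24).  Check: 289²=83521, 145·24²=83520, difference 1.

289 24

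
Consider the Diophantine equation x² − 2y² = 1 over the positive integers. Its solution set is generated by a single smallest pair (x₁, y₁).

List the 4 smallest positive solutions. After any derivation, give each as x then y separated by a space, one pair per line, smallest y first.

√2 → a₀=1, period (2); ℓ=1 odd so k=1
a_0=1:  p_0=1·1+0=1,  q_0=1·0+1=1
a_1=2:  p_1=2·1+1=3,  q_1=2·1+0=2
fundamental: x₁=3, y₁=2  (since 9 − 2·4 = 1)
k=2:  x_2 = 3·3+2·2·2 = 17,  y_2 = 3·2+2·3 = 12
k=3:  x_3 = 3·17+2·2·12 = 99,  y_3 = 3·12+2·17 = 70
k=4:  x_4 = 3·99+2·2·70 = 577,  y_4 = 3·70+2·99 = 408

3 2
17 12
99 70
577 408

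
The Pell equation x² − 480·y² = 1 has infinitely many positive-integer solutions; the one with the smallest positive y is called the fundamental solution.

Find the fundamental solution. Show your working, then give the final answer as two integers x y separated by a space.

d=480: √d = [21; 1,9,1,42] (ℓ=4, even), read p_3/q_3
step 0: (21, 1)  from 21·(1,0) + (0,1)
step 1: (22, 1)  from 1·(21,1) + (1,0)
step 2: (219, 10)  from 9·(22,1) + (21,1)
step 3: (241, 11)  from 1·(219,10) + (22,1)
→ (241, 11).  Check: 241²=58081, 480·11²=58080, difference 1.

241 11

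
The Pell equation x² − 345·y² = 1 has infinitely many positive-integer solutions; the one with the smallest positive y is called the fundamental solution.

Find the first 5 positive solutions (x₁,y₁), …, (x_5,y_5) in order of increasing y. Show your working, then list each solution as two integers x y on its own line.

6761 364
91422241 4922008
1236211536041 66555391812
16716052298924161 899962003159856
226034457949840969001 12169286140172181020

√345 = [18; 1,1,2,1,6,1,2,1,1,36, …], period ℓ=10 (even) → k=9
a_0=18:  p_0=18·1+0=18,  q_0=18·0+1=1
a_1=1:  p_1=1·18+1=19,  q_1=1·1+0=1
a_2=1:  p_2=1·19+18=37,  q_2=1·1+1=2
…
a_5=6:  p_5=6·130+93=873,  q_5=6·7+5=47
…
a_8=1:  p_8=1·2879+1003=3882,  q_8=1·155+54=209
a_9=1:  p_9=1·3882+2879=6761,  q_9=1·209+155=364
→ (6761, 364).  Check: 6761²=45711121, 345·364²=45711120, difference 1.
(x_2, y_2) = (6761·6761 + 345·364·364, 6761·364 + 364·6761) = (91422241, 4922008)
(x_3, y_3) = (6761·91422241 + 345·364·4922008, 6761·4922008 + 364·91422241) = (1236211536041, 66555391812)
(x_4, y_4) = (6761·1236211536041 + 345·364·66555391812, 6761·66555391812 + 364·1236211536041) = (16716052298924161, 899962003159856)
(x_5, y_5) = (6761·16716052298924161 + 345·364·899962003159856, 6761·899962003159856 + 364·16716052298924161) = (226034457949840969001, 12169286140172181020)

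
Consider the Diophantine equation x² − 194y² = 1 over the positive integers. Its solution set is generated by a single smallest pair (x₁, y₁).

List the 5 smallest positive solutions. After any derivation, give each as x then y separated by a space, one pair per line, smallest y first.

√194 → a₀=13, period (1,12,1,26); ℓ=4 even so k=3
k=0  a_k=13  p_k/q_k = 13/1
k=1  a_k=1  p_k/q_k = 14/1
k=2  a_k=12  p_k/q_k = 181/13
k=3  a_k=1  p_k/q_k = 195/14
→ (195, 14).  Check: 195²=38025, 194·14²=38024, difference 1.
(x_2, y_2) = (195·195 + 194·14·14, 195·14 + 14·195) = (76049, 5460)
(x_3, y_3) = (195·76049 + 194·14·5460, 195·5460 + 14·76049) = (29658915, 2129386)
(x_4, y_4) = (195·29658915 + 194·14·2129386, 195·2129386 + 14·29658915) = (11566900801, 830455080)
(x_5, y_5) = (195·11566900801 + 194·14·830455080, 195·830455080 + 14·11566900801) = (4511061653475, 323875351814)

195 14
76049 5460
29658915 2129386
11566900801 830455080
4511061653475 323875351814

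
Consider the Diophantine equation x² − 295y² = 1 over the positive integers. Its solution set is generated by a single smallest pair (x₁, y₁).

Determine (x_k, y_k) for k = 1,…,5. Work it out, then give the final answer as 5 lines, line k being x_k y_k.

√295 → a₀=17, period (5,1,2,3,2,6,2,3,2,1,5,34); ℓ=12 even so k=11
k=0  a_k=17  p_k/q_k = 17/1
k=1  a_k=5  p_k/q_k = 86/5
k=2  a_k=1  p_k/q_k = 103/6
k=3  a_k=2  p_k/q_k = 292/17
…
k=6  a_k=6  p_k/q_k = 14479/843
…
k=10  a_k=1  p_k/q_k = 355517/20699
k=11  a_k=5  p_k/q_k = 2024999/117900
→ (2024999, 117900).  Check: 2024999²=4100620950001, 295·117900²=4100620950000, difference 1.
(x_2, y_2) = (2024999·2024999 + 295·117900·117900, 2024999·117900 + 117900·2024999) = (8201241900001, 477494764200)
(x_3, y_3) = (2024999·8201241900001 + 295·117900·477494764200, 2024999·477494764200 + 117900·8201241900001) = (33215013292518224999, 1933852840020353700)
(x_4, y_4) = (2024999·33215013292518224999 + 295·117900·1933852840020353700, 2024999·1933852840020353700 + 117900·33215013292518224999) = (134520737404664024967600001, 7832100134376274949528400)
(x_5, y_5) = (2024999·134520737404664024967600001 + 295·117900·7832100134376274949528400, 2024999·7832100134376274949528400 + 117900·134520737404664024967600001) = (544808717447381276777437550624999, 31719989880021710940200100589500)

2024999 117900
8201241900001 477494764200
33215013292518224999 1933852840020353700
134520737404664024967600001 7832100134376274949528400
544808717447381276777437550624999 31719989880021710940200100589500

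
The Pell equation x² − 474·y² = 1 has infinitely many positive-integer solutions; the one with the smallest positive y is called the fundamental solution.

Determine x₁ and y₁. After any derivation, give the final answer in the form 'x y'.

[21; 1,3,2,1,1,…,3,1,42] for √474; ℓ=14 ⇒ convergent index 13
i=0: a=21 ⇒ p=21, q=1
i=1: a=1 ⇒ p=22, q=1
i=2: a=3 ⇒ p=87, q=4
…
i=4: a=1 ⇒ p=283, q=13
i=5: a=1 ⇒ p=479, q=22
i=6: a=1 ⇒ p=762, q=35
…
i=8: a=1 ⇒ p=5813, q=267
i=9: a=1 ⇒ p=10864, q=499
i=10: a=1 ⇒ p=16677, q=766
i=11: a=2 ⇒ p=44218, q=2031
i=12: a=3 ⇒ p=149331, q=6859
i=13: a=1 ⇒ p=193549, q=8890
fundamental: x₁=193549, y₁=8890  (since 37461215401 − 474·79032100 = 1)

193549 8890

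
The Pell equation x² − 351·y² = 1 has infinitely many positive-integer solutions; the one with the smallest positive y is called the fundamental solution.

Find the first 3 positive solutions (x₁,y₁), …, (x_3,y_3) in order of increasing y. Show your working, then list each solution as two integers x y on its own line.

62425 3332
7793761249 416000200
973051091875225 51937624966668

√351 → a₀=18, period (1,2,1,3,2,2,2,3,1,2,1,36); ℓ=12 even so k=11
a_0=18:  p_0=18·1+0=18,  q_0=18·0+1=1
…
a_2=2:  p_2=2·19+18=56,  q_2=2·1+1=3
a_3=1:  p_3=1·56+19=75,  q_3=1·3+1=4
…
a_6=2:  p_6=2·637+281=1555,  q_6=2·34+15=83
a_7=2:  p_7=2·1555+637=3747,  q_7=2·83+34=200
…
a_10=2:  p_10=2·16543+12796=45882,  q_10=2·883+683=2449
a_11=1:  p_11=1·45882+16543=62425,  q_11=1·2449+883=3332
(x₁, y₁) = (62425, 3332);  62425² − 351·3332² = 1 ✓
(62425+3332√351)^2 = 7793761249 + 416000200√351
(62425+3332√351)^3 = 973051091875225 + 51937624966668√351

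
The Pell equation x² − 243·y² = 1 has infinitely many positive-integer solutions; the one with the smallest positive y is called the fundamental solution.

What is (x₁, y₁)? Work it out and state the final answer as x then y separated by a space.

70226 4505

√243 → a₀=15, period (1,1,2,3,15,3,2,1,1,30); ℓ=10 even so k=9
step 0: (15, 1)  from 15·(1,0) + (0,1)
step 1: (16, 1)  from 1·(15,1) + (1,0)
step 2: (31, 2)  from 1·(16,1) + (15,1)
step 3: (78, 5)  from 2·(31,2) + (16,1)
…
step 5: (4053, 260)  from 15·(265,17) + (78,5)
…
step 7: (28901, 1854)  from 2·(12424,797) + (4053,260)
step 8: (41325, 2651)  from 1·(28901,1854) + (12424,797)
step 9: (70226, 4505)  from 1·(41325,2651) + (28901,1854)
→ (70226, 4505).  Check: 70226²=4931691076, 243·4505²=4931691075, difference 1.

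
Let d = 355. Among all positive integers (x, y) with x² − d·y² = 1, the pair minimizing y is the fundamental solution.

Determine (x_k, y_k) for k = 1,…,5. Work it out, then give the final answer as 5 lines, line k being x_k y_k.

954809 50676
1823320452961 96771801768
3481845556741524089 184797174548553948
6648994948371812427335041 352892010866963721270096
12697040435316401858305944800249 673888936007564730309809629380

[18; 1,5,3,3,1,6,1,3,3,5,1,36] for √355; ℓ=12 ⇒ convergent index 11
k=0  a_k=18  p_k/q_k = 18/1
k=1  a_k=1  p_k/q_k = 19/1
k=2  a_k=5  p_k/q_k = 113/6
…
k=5  a_k=1  p_k/q_k = 1545/82
…
k=7  a_k=1  p_k/q_k = 12002/637
k=8  a_k=3  p_k/q_k = 46463/2466
k=9  a_k=3  p_k/q_k = 151391/8035
k=10  a_k=5  p_k/q_k = 803418/42641
k=11  a_k=1  p_k/q_k = 954809/50676
→ (954809, 50676).  Check: 954809²=911660226481, 355·50676²=911660226480, difference 1.
k=2:  x_2 = 954809·954809+355·50676·50676 = 1823320452961,  y_2 = 954809·50676+50676·954809 = 96771801768
k=3:  x_3 = 954809·1823320452961+355·50676·96771801768 = 3481845556741524089,  y_3 = 954809·96771801768+50676·1823320452961 = 184797174548553948
k=4:  x_4 = 954809·3481845556741524089+355·50676·184797174548553948 = 6648994948371812427335041,  y_4 = 954809·184797174548553948+50676·3481845556741524089 = 352892010866963721270096
k=5:  x_5 = 954809·6648994948371812427335041+355·50676·352892010866963721270096 = 12697040435316401858305944800249,  y_5 = 954809·352892010866963721270096+50676·6648994948371812427335041 = 673888936007564730309809629380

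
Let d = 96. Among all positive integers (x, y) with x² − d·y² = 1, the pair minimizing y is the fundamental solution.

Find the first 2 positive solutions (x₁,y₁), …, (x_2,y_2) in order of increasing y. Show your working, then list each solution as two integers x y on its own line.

[9; 1,3,1,18] for √96; ℓ=4 ⇒ convergent index 3
a_0=9:  p_0=9·1+0=9,  q_0=9·0+1=1
…
a_2=3:  p_2=3·10+9=39,  q_2=3·1+1=4
a_3=1:  p_3=1·39+10=49,  q_3=1·4+1=5
→ (49, 5).  Check: 49²=2401, 96·5²=2400, difference 1.
(49+5√96)^2 = 4801 + 490√96

49 5
4801 490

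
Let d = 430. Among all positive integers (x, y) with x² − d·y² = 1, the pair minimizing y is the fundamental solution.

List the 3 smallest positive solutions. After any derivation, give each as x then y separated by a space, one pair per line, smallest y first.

2862251 138030
16384961574001 790153011060
93795745300289010251 4523232492118854090

d=430: √d = [20; 1,2,1,3,1,…,2,1,40] (ℓ=14, even), read p_13/q_13
step 0: (20, 1)  from 20·(1,0) + (0,1)
step 1: (21, 1)  from 1·(20,1) + (1,0)
step 2: (62, 3)  from 2·(21,1) + (20,1)
step 3: (83, 4)  from 1·(62,3) + (21,1)
step 4: (311, 15)  from 3·(83,4) + (62,3)
step 5: (394, 19)  from 1·(311,15) + (83,4)
step 6: (2675, 129)  from 6·(394,19) + (311,15)
…
step 8: (133439, 6435)  from 6·(21794,1051) + (2675,129)
step 9: (155233, 7486)  from 1·(133439,6435) + (21794,1051)
…
step 11: (754371, 36379)  from 1·(599138,28893) + (155233,7486)
step 12: (2107880, 101651)  from 2·(754371,36379) + (599138,28893)
step 13: (2862251, 138030)  from 1·(2107880,101651) + (754371,36379)
(x₁, y₁) = (2862251, 138030);  2862251² − 430·138030² = 1 ✓
n=2: (2862251,138030)∘(2862251,138030) = (2862251·2862251+430·138030·138030, 2862251·138030+138030·2862251) = (16384961574001,790153011060)
n=3: (16384961574001,790153011060)∘(2862251,138030) = (2862251·16384961574001+430·138030·790153011060, 2862251·790153011060+138030·16384961574001) = (93795745300289010251,4523232492118854090)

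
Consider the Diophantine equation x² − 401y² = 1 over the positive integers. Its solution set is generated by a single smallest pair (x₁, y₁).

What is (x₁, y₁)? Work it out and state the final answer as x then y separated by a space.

801 40

√401 → a₀=20, period (40); ℓ=1 odd so k=1
step 0: (20, 1)  from 20·(1,0) + (0,1)
step 1: (801, 40)  from 40·(20,1) + (1,0)
fundamental: x₁=801, y₁=40  (since 641601 − 401·1600 = 1)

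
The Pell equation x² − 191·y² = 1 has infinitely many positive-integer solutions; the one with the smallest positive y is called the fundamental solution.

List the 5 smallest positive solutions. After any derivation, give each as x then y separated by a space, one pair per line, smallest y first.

8994000 650783
161784071999999 11706284604000
2910171887135973018000 210572647456751349217
52348171905801720863712000001 3787780782452031563430792000
941638916241558444724564320044970000 68134600714746933190345629744650783

[13; 1,4,1,1,3,…,4,1,26] for √191; ℓ=16 ⇒ convergent index 15
a_0=13:  p_0=13·1+0=13,  q_0=13·0+1=1
a_1=1:  p_1=1·13+1=14,  q_1=1·1+0=1
…
a_3=1:  p_3=1·69+14=83,  q_3=1·5+1=6
…
a_5=3:  p_5=3·152+83=539,  q_5=3·11+6=39
a_6=2:  p_6=2·539+152=1230,  q_6=2·39+11=89
…
a_9=2:  p_9=2·40217+2999=83433,  q_9=2·2910+217=6037
…
a_14=4:  p_14=4·1616447+911765=7377553,  q_14=4·116962+65973=533821
a_15=1:  p_15=1·7377553+1616447=8994000,  q_15=1·533821+116962=650783
(x₁, y₁) = (8994000, 650783);  8994000² − 191·650783² = 1 ✓
n=2: (8994000,650783)∘(8994000,650783) = (8994000·8994000+191·650783·650783, 8994000·650783+650783·8994000) = (161784071999999,11706284604000)
n=3: (161784071999999,11706284604000)∘(8994000,650783) = (8994000·161784071999999+191·650783·11706284604000, 8994000·11706284604000+650783·161784071999999) = (2910171887135973018000,210572647456751349217)
n=4: (2910171887135973018000,210572647456751349217)∘(8994000,650783) = (8994000·2910171887135973018000+191·650783·210572647456751349217, 8994000·210572647456751349217+650783·2910171887135973018000) = (52348171905801720863712000001,3787780782452031563430792000)
n=5: (52348171905801720863712000001,3787780782452031563430792000)∘(8994000,650783) = (8994000·52348171905801720863712000001+191·650783·3787780782452031563430792000, 8994000·3787780782452031563430792000+650783·52348171905801720863712000001) = (941638916241558444724564320044970000,68134600714746933190345629744650783)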